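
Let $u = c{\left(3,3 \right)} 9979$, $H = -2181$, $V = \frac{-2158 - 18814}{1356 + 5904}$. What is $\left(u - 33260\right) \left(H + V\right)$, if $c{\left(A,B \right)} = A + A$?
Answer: $- \frac{105491455412}{1815} \approx -5.8122 \cdot 10^{7}$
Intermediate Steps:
$V = - \frac{5243}{1815}$ ($V = - \frac{20972}{7260} = \left(-20972\right) \frac{1}{7260} = - \frac{5243}{1815} \approx -2.8887$)
$c{\left(A,B \right)} = 2 A$
$u = 59874$ ($u = 2 \cdot 3 \cdot 9979 = 6 \cdot 9979 = 59874$)
$\left(u - 33260\right) \left(H + V\right) = \left(59874 - 33260\right) \left(-2181 - \frac{5243}{1815}\right) = 26614 \left(- \frac{3963758}{1815}\right) = - \frac{105491455412}{1815}$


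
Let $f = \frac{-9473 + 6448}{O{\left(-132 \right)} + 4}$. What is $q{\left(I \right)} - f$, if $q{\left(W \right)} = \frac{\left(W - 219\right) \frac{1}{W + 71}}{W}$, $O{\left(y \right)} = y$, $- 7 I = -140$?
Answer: $- \frac{1382743}{58240} \approx -23.742$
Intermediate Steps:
$I = 20$ ($I = \left(- \frac{1}{7}\right) \left(-140\right) = 20$)
$f = \frac{3025}{128}$ ($f = \frac{-9473 + 6448}{-132 + 4} = - \frac{3025}{-128} = \left(-3025\right) \left(- \frac{1}{128}\right) = \frac{3025}{128} \approx 23.633$)
$q{\left(W \right)} = \frac{-219 + W}{W \left(71 + W\right)}$ ($q{\left(W \right)} = \frac{\left(-219 + W\right) \frac{1}{71 + W}}{W} = \frac{\frac{1}{71 + W} \left(-219 + W\right)}{W} = \frac{-219 + W}{W \left(71 + W\right)}$)
$q{\left(I \right)} - f = \frac{-219 + 20}{20 \left(71 + 20\right)} - \frac{3025}{128} = \frac{1}{20} \cdot \frac{1}{91} \left(-199\right) - \frac{3025}{128} = - \frac{199}{1820} - \frac{3025}{128} = - \frac{1382743}{58240}$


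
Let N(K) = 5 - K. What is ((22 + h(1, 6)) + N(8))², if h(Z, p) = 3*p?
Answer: 1369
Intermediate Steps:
((22 + h(1, 6)) + N(8))² = ((22 + 3*6) + (5 - 1*8))² = ((22 + 18) + (5 - 8))² = (40 - 3)² = 37² = 1369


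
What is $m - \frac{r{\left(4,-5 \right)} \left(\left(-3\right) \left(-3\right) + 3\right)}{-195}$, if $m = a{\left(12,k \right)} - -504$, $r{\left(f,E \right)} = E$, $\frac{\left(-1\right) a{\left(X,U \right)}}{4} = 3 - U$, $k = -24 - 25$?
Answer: $\frac{3844}{13} \approx 295.69$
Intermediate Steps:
$k = -49$ ($k = -24 - 25 = -49$)
$a{\left(X,U \right)} = -12 + 4 U$ ($a{\left(X,U \right)} = - 4 \left(3 - U\right) = -12 + 4 U$)
$m = 296$ ($m = \left(-12 + 4 \left(-49\right)\right) - -504 = \left(-12 - 196\right) + 504 = -208 + 504 = 296$)
$m - \frac{r{\left(4,-5 \right)} \left(\left(-3\right) \left(-3\right) + 3\right)}{-195} = 296 - \frac{\left(-5\right) \left(\left(-3\right) \left(-3\right) + 3\right)}{-195} = 296 - - 5 \left(9 + 3\right) \left(- \frac{1}{195}\right) = 296 - \left(-5\right) 12 \left(- \frac{1}{195}\right) = 296 - \left(-60\right) \left(- \frac{1}{195}\right) = 296 - \frac{4}{13} = \frac{3844}{13}$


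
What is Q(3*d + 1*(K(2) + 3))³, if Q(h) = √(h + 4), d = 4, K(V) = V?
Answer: 21*√21 ≈ 96.234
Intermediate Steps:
Q(h) = √(4 + h)
Q(3*d + 1*(K(2) + 3))³ = (√(4 + (3*4 + 1*(2 + 3))))³ = (√(4 + (12 + 1*5)))³ = (√(4 + (12 + 5)))³ = (√(4 + 17))³ = (√21)³ = 21*√21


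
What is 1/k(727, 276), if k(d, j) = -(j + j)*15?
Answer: -1/8280 ≈ -0.00012077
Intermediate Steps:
k(d, j) = -30*j (k(d, j) = -2*j*15 = -30*j)
1/k(727, 276) = 1/(-30*276) = 1/(-8280) = -1/8280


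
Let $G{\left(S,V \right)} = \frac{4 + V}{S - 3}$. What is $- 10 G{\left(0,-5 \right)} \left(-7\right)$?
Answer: $\frac{70}{3} \approx 23.333$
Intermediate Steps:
$G{\left(S,V \right)} = \frac{4 + V}{-3 + S}$
$- 10 G{\left(0,-5 \right)} \left(-7\right) = - 10 \frac{4 - 5}{-3 + 0} \left(-7\right) = - 10 \frac{1}{-3} \left(-1\right) \left(-7\right) = - 10 \left(\left(- \frac{1}{3}\right) \left(-1\right)\right) \left(-7\right) = \left(-10\right) \frac{1}{3} \left(-7\right) = \left(- \frac{10}{3}\right) \left(-7\right) = \frac{70}{3}$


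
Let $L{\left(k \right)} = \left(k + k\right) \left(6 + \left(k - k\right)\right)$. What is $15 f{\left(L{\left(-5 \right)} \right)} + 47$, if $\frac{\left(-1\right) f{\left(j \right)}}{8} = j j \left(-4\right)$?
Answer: $1728047$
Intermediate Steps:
$L{\left(k \right)} = 12 k$ ($L{\left(k \right)} = 2 k \left(6 + 0\right) = 2 k 6 = 12 k$)
$f{\left(j \right)} = 32 j^{2}$ ($f{\left(j \right)} = - 8 j j \left(-4\right) = - 8 j^{2} \left(-4\right) = - 8 \left(- 4 j^{2}\right) = 32 j^{2}$)
$15 f{\left(L{\left(-5 \right)} \right)} + 47 = 15 \cdot 32 \left(12 \left(-5\right)\right)^{2} + 47 = 15 \cdot 32 \left(-60\right)^{2} + 47 = 15 \cdot 32 \cdot 3600 + 47 = 15 \cdot 115200 + 47 = 1728000 + 47 = 1728047$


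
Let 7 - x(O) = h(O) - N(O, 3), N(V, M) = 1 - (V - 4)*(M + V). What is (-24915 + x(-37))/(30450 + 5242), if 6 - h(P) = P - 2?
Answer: -13173/17846 ≈ -0.73815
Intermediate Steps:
h(P) = 8 - P (h(P) = 6 - (P - 2) = 6 - (-2 + P) = 6 + (2 - P) = 8 - P)
N(V, M) = 1 - (-4 + V)*(M + V)
x(O) = 12 - O² + 2*O (x(O) = 7 - ((8 - O) - (1 - O² + 4*3 + 4*O - 1*3*O)) = 7 - ((8 - O) - (1 - O² + 12 + 4*O - 3*O)) = 7 - ((8 - O) - (13 + O - O²)) = 7 - ((8 - O) + (-13 + O² - O)) = 7 - (-5 + O² - 2*O) = 7 + (5 - O² + 2*O) = 12 - O² + 2*O)
(-24915 + x(-37))/(30450 + 5242) = (-24915 + (12 - 1*(-37)² + 2*(-37)))/(30450 + 5242) = (-24915 + (12 - 1*1369 - 74))/35692 = (-24915 + (12 - 1369 - 74))*(1/35692) = (-24915 - 1431)*(1/35692) = -26346*1/35692 = -13173/17846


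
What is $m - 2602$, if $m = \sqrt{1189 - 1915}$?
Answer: $-2602 + 11 i \sqrt{6} \approx -2602.0 + 26.944 i$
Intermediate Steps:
$m = 11 i \sqrt{6}$ ($m = \sqrt{-726} = 11 i \sqrt{6} \approx 26.944 i$)
$m - 2602 = 11 i \sqrt{6} - 2602 = -2602 + 11 i \sqrt{6}$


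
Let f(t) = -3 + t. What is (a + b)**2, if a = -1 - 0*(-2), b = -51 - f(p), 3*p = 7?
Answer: 23716/9 ≈ 2635.1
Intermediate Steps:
p = 7/3 (p = (1/3)*7 = 7/3 ≈ 2.3333)
b = -151/3 (b = -51 - (-3 + 7/3) = -51 - 1*(-2/3) = -51 + 2/3 = -151/3 ≈ -50.333)
a = -1 (a = -1 - 6*0 = -1 + 0 = -1)
(a + b)**2 = (-1 - 151/3)**2 = (-154/3)**2 = 23716/9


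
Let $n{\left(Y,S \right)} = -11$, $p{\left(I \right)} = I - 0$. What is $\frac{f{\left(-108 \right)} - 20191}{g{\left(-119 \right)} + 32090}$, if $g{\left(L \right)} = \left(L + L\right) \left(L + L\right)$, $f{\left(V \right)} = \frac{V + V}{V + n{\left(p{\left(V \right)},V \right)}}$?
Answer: $- \frac{2402513}{10559346} \approx -0.22752$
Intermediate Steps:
$p{\left(I \right)} = I$ ($p{\left(I \right)} = I + 0 = I$)
$f{\left(V \right)} = \frac{2 V}{-11 + V}$ ($f{\left(V \right)} = \frac{V + V}{V - 11} = \frac{2 V}{-11 + V}$)
$g{\left(L \right)} = 4 L^{2}$ ($g{\left(L \right)} = 2 L 2 L = 4 L^{2}$)
$\frac{f{\left(-108 \right)} - 20191}{g{\left(-119 \right)} + 32090} = \frac{2 \left(-108\right) \frac{1}{-11 - 108} - 20191}{4 \left(-119\right)^{2} + 32090} = \frac{2 \left(-108\right) \frac{1}{-119} - 20191}{4 \cdot 14161 + 32090} = \frac{2 \left(-108\right) \left(- \frac{1}{119}\right) - 20191}{56644 + 32090} = \frac{\frac{216}{119} - 20191}{88734} = \left(- \frac{2402513}{119}\right) \frac{1}{88734} = - \frac{2402513}{10559346}$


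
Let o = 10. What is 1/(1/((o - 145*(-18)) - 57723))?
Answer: -55103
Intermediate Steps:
1/(1/((o - 145*(-18)) - 57723)) = 1/(1/((10 - 145*(-18)) - 57723)) = 1/(1/((10 + 2610) - 57723)) = 1/(1/(2620 - 57723)) = 1/(1/(-55103)) = 1/(-1/55103) = -55103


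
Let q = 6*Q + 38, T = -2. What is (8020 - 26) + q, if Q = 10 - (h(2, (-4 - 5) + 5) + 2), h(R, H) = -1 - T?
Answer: 8074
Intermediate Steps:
h(R, H) = 1 (h(R, H) = -1 - 1*(-2) = -1 + 2 = 1)
Q = 7 (Q = 10 - (1 + 2) = 10 - 1*3 = 10 - 3 = 7)
q = 80 (q = 6*7 + 38 = 42 + 38 = 80)
(8020 - 26) + q = (8020 - 26) + 80 = 7994 + 80 = 8074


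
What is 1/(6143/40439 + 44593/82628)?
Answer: 68191708/47160819 ≈ 1.4459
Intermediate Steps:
1/(6143/40439 + 44593/82628) = 1/(47160819/68191708) = 68191708/47160819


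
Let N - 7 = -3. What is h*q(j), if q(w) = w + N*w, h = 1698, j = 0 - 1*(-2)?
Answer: 16980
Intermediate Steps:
j = 2 (j = 0 + 2 = 2)
N = 4 (N = 7 - 3 = 4)
q(w) = 5*w (q(w) = w + 4*w = 5*w)
h*q(j) = 1698*(5*2) = 1698*10 = 16980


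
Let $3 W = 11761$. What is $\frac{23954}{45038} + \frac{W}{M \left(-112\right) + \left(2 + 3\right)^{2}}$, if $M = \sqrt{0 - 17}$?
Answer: $\frac{2043688534}{2064088323} + \frac{1317232 i \sqrt{17}}{641619} \approx 0.99012 + 8.4647 i$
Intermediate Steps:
$W = \frac{11761}{3}$ ($W = \frac{1}{3} \cdot 11761 = \frac{11761}{3} \approx 3920.3$)
$M = i \sqrt{17}$ ($M = \sqrt{-17} = i \sqrt{17} \approx 4.1231 i$)
$\frac{23954}{45038} + \frac{W}{M \left(-112\right) + \left(2 + 3\right)^{2}} = \frac{23954}{45038} + \frac{11761}{3 \left(i \sqrt{17} \left(-112\right) + \left(2 + 3\right)^{2}\right)} = 23954 \cdot \frac{1}{45038} + \frac{11761}{3 \left(- 112 i \sqrt{17} + 5^{2}\right)} = \frac{1711}{3217} + \frac{11761}{3 \left(- 112 i \sqrt{17} + 25\right)} = \frac{1711}{3217} + \frac{11761}{3 \left(25 - 112 i \sqrt{17}\right)}$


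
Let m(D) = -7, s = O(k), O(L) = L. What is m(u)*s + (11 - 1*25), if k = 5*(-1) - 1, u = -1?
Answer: 28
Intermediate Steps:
k = -6 (k = -5 - 1 = -6)
s = -6
m(u)*s + (11 - 1*25) = -7*(-6) + (11 - 1*25) = 42 + (11 - 25) = 42 - 14 = 28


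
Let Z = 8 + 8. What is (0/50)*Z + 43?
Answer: 43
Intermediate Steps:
Z = 16
(0/50)*Z + 43 = (0/50)*16 + 43 = (0*(1/50))*16 + 43 = 0*16 + 43 = 0 + 43 = 43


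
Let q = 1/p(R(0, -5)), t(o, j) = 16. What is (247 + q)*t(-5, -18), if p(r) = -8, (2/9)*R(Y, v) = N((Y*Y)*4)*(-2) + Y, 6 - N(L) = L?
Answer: 3950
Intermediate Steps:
N(L) = 6 - L
R(Y, v) = -54 + 36*Y**2 + 9*Y/2 (R(Y, v) = 9*((6 - Y*Y*4)*(-2) + Y)/2 = 9*((6 - Y**2*4)*(-2) + Y)/2 = 9*((6 - 4*Y**2)*(-2) + Y)/2 = 9*((-12 + 8*Y**2) + Y)/2 = 9*(-12 + Y + 8*Y**2)/2 = -54 + 36*Y**2 + 9*Y/2)
q = -1/8 (q = 1/(-8) = -1/8 ≈ -0.12500)
(247 + q)*t(-5, -18) = (247 - 1/8)*16 = (1975/8)*16 = 3950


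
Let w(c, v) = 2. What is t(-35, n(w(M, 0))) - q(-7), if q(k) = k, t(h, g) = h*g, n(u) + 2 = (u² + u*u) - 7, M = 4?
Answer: 42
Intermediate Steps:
n(u) = -9 + 2*u² (n(u) = -2 + ((u² + u*u) - 7) = -2 + ((u² + u²) - 7) = -2 + (2*u² - 7) = -2 + (-7 + 2*u²) = -9 + 2*u²)
t(h, g) = g*h
t(-35, n(w(M, 0))) - q(-7) = (-9 + 2*2²)*(-35) - 1*(-7) = (-9 + 2*4)*(-35) + 7 = (-9 + 8)*(-35) + 7 = -1*(-35) + 7 = 35 + 7 = 42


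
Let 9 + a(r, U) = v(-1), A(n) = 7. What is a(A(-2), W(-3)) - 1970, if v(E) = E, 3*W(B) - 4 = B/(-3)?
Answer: -1980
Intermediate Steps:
W(B) = 4/3 - B/9 (W(B) = 4/3 + (B/(-3))/3 = 4/3 + (B*(-1/3))/3 = 4/3 + (-B/3)/3 = 4/3 - B/9)
a(r, U) = -10 (a(r, U) = -9 - 1 = -10)
a(A(-2), W(-3)) - 1970 = -10 - 1970 = -1980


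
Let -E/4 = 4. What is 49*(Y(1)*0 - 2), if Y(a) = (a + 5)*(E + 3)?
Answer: -98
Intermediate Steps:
E = -16 (E = -4*4 = -16)
Y(a) = -65 - 13*a (Y(a) = (a + 5)*(-16 + 3) = (5 + a)*(-13) = -65 - 13*a)
49*(Y(1)*0 - 2) = 49*((-65 - 13*1)*0 - 2) = 49*((-65 - 13)*0 - 2) = 49*(-78*0 - 2) = 49*(0 - 2) = 49*(-2) = -98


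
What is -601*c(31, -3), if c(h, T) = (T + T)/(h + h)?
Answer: 1803/31 ≈ 58.161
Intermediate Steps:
c(h, T) = T/h (c(h, T) = (2*T)/((2*h)) = (2*T)*(1/(2*h)) = T/h)
-601*c(31, -3) = -(-1803)/31 = -601*(-3/31) = 1803/31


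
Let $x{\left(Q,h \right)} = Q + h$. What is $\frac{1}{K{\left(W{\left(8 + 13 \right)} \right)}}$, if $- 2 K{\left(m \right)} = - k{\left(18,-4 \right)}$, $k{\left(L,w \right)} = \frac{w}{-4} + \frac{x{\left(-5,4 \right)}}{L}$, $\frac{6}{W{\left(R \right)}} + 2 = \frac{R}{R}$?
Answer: $\frac{36}{17} \approx 2.1176$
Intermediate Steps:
$W{\left(R \right)} = -6$ ($W{\left(R \right)} = \frac{6}{-2 + \frac{R}{R}} = \frac{6}{-2 + 1} = \frac{6}{-1} = 6 \left(-1\right) = -6$)
$k{\left(L,w \right)} = - \frac{1}{L} - \frac{w}{4}$ ($k{\left(L,w \right)} = \frac{w}{-4} + \frac{-5 + 4}{L} = w \left(- \frac{1}{4}\right) - \frac{1}{L} = - \frac{w}{4} - \frac{1}{L} = - \frac{1}{L} - \frac{w}{4}$)
$K{\left(m \right)} = \frac{17}{36}$ ($K{\left(m \right)} = - \frac{\left(-1\right) \left(- \frac{1}{18} - -1\right)}{2} = - \frac{\left(-1\right) \left(\left(-1\right) \frac{1}{18} + 1\right)}{2} = - \frac{\left(-1\right) \left(- \frac{1}{18} + 1\right)}{2} = - \frac{\left(-1\right) \frac{17}{18}}{2} = \left(- \frac{1}{2}\right) \left(- \frac{17}{18}\right) = \frac{17}{36}$)
$\frac{1}{K{\left(W{\left(8 + 13 \right)} \right)}} = \frac{1}{\frac{17}{36}} = \frac{36}{17}$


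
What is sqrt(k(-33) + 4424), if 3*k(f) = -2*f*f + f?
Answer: sqrt(3687) ≈ 60.721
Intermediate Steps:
k(f) = -2*f**2/3 + f/3 (k(f) = (-2*f*f + f)/3 = (-2*f**2 + f)/3 = (f - 2*f**2)/3 = -2*f**2/3 + f/3)
sqrt(k(-33) + 4424) = sqrt((1/3)*(-33)*(1 - 2*(-33)) + 4424) = sqrt((1/3)*(-33)*(1 + 66) + 4424) = sqrt((1/3)*(-33)*67 + 4424) = sqrt(-737 + 4424) = sqrt(3687)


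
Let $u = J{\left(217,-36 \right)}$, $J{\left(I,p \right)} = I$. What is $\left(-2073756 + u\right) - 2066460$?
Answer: $-4139999$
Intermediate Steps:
$u = 217$
$\left(-2073756 + u\right) - 2066460 = \left(-2073756 + 217\right) - 2066460 = -2073539 - 2066460 = -4139999$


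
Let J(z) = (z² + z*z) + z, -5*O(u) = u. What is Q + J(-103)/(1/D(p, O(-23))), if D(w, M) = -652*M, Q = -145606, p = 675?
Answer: -63473714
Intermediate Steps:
O(u) = -u/5
J(z) = z + 2*z² (J(z) = (z² + z²) + z = 2*z² + z = z + 2*z²)
Q + J(-103)/(1/D(p, O(-23))) = -145606 + (-103*(1 + 2*(-103)))/(1/(-(-652)*(-23)/5)) = -145606 + (-103*(1 - 206))/(1/(-652*23/5)) = -145606 + (-103*(-205))/(1/(-14996/5)) = -145606 + 21115/(-5/14996) = -145606 + 21115*(-14996/5) = -145606 - 63328108 = -63473714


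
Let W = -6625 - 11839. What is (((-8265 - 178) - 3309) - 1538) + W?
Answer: -31754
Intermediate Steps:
W = -18464
(((-8265 - 178) - 3309) - 1538) + W = (((-8265 - 178) - 3309) - 1538) - 18464 = ((-8443 - 3309) - 1538) - 18464 = (-11752 - 1538) - 18464 = -13290 - 18464 = -31754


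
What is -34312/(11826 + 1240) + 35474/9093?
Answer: 75752134/59404569 ≈ 1.2752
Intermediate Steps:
-34312/(11826 + 1240) + 35474/9093 = -34312/13066 + 35474*(1/9093) = -34312*1/13066 + 35474/9093 = -17156/6533 + 35474/9093 = 75752134/59404569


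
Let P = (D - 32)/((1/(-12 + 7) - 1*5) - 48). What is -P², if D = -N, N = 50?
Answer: -42025/17689 ≈ -2.3758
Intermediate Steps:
D = -50 (D = -1*50 = -50)
P = 205/133 (P = (-50 - 32)/((1/(-12 + 7) - 1*5) - 48) = -82/((1/(-5) - 5) - 48) = -82/((-⅕ - 5) - 48) = -82/(-26/5 - 48) = -82/(-266/5) = -82*(-5/266) = 205/133 ≈ 1.5414)
-P² = -(205/133)² = -1*42025/17689 = -42025/17689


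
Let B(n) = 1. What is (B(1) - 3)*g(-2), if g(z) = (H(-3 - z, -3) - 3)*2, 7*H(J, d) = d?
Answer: 96/7 ≈ 13.714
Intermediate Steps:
H(J, d) = d/7
g(z) = -48/7 (g(z) = ((1/7)*(-3) - 3)*2 = (-3/7 - 3)*2 = -24/7*2 = -48/7)
(B(1) - 3)*g(-2) = (1 - 3)*(-48/7) = -2*(-48/7) = 96/7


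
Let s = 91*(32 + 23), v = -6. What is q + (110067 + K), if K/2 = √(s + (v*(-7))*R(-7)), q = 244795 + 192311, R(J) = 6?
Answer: 547173 + 2*√5257 ≈ 5.4732e+5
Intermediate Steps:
q = 437106
s = 5005 (s = 91*55 = 5005)
K = 2*√5257 (K = 2*√(5005 - 6*(-7)*6) = 2*√(5005 + 42*6) = 2*√(5005 + 252) = 2*√5257 ≈ 145.01)
q + (110067 + K) = 437106 + (110067 + 2*√5257) = 547173 + 2*√5257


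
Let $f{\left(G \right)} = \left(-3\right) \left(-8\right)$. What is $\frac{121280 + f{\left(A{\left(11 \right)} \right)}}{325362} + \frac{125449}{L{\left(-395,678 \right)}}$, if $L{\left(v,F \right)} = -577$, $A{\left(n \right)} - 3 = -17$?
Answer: $- \frac{79273045}{365241} \approx -217.04$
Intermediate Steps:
$A{\left(n \right)} = -14$ ($A{\left(n \right)} = 3 - 17 = -14$)
$f{\left(G \right)} = 24$
$\frac{121280 + f{\left(A{\left(11 \right)} \right)}}{325362} + \frac{125449}{L{\left(-395,678 \right)}} = \frac{121280 + 24}{325362} + \frac{125449}{-577} = 121304 \cdot \frac{1}{325362} + 125449 \left(- \frac{1}{577}\right) = \frac{236}{633} - \frac{125449}{577} = - \frac{79273045}{365241}$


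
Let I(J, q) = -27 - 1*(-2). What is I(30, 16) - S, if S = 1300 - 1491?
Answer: 166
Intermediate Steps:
I(J, q) = -25 (I(J, q) = -27 + 2 = -25)
S = -191
I(30, 16) - S = -25 - 1*(-191) = -25 + 191 = 166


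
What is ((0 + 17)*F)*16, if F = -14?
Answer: -3808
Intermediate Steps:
((0 + 17)*F)*16 = ((0 + 17)*(-14))*16 = (17*(-14))*16 = -238*16 = -3808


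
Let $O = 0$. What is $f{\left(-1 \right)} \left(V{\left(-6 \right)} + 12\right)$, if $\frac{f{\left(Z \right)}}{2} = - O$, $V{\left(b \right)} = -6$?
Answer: $0$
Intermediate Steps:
$f{\left(Z \right)} = 0$ ($f{\left(Z \right)} = 2 \left(\left(-1\right) 0\right) = 2 \cdot 0 = 0$)
$f{\left(-1 \right)} \left(V{\left(-6 \right)} + 12\right) = 0 \left(-6 + 12\right) = 0 \cdot 6 = 0$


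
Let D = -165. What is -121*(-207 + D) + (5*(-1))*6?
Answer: 44982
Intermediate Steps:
-121*(-207 + D) + (5*(-1))*6 = -121*(-207 - 165) + (5*(-1))*6 = -121*(-372) - 5*6 = 45012 - 30 = 44982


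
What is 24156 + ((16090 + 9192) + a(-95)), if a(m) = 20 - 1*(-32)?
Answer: 49490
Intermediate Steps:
a(m) = 52 (a(m) = 20 + 32 = 52)
24156 + ((16090 + 9192) + a(-95)) = 24156 + ((16090 + 9192) + 52) = 24156 + (25282 + 52) = 24156 + 25334 = 49490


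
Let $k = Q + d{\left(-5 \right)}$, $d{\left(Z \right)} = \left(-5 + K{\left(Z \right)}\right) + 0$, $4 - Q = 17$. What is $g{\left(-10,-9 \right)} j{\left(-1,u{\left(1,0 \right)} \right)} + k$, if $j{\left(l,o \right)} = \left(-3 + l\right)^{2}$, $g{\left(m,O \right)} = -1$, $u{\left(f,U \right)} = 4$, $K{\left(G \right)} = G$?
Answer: $-39$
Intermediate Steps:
$Q = -13$ ($Q = 4 - 17 = -13$)
$d{\left(Z \right)} = -5 + Z$ ($d{\left(Z \right)} = \left(-5 + Z\right) + 0 = -5 + Z$)
$k = -23$ ($k = -13 - 10 = -23$)
$g{\left(-10,-9 \right)} j{\left(-1,u{\left(1,0 \right)} \right)} + k = - \left(-3 - 1\right)^{2} - 23 = - \left(-4\right)^{2} - 23 = \left(-1\right) 16 - 23 = -16 - 23 = -39$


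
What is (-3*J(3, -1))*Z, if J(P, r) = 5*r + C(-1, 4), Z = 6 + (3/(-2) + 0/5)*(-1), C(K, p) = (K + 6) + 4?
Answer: -90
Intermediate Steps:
C(K, p) = 10 + K (C(K, p) = (6 + K) + 4 = 10 + K)
Z = 15/2 (Z = 6 + (3*(-½) + 0*(⅕))*(-1) = 6 + (-3/2 + 0)*(-1) = 6 - 3/2*(-1) = 6 + 3/2 = 15/2 ≈ 7.5000)
J(P, r) = 9 + 5*r (J(P, r) = 5*r + (10 - 1) = 5*r + 9 = 9 + 5*r)
(-3*J(3, -1))*Z = -3*(9 + 5*(-1))*(15/2) = -3*(9 - 5)*(15/2) = -3*4*(15/2) = -12*15/2 = -90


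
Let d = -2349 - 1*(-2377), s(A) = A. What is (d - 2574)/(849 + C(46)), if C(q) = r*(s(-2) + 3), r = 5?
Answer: -1273/427 ≈ -2.9813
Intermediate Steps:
d = 28 (d = -2349 + 2377 = 28)
C(q) = 5 (C(q) = 5*(-2 + 3) = 5*1 = 5)
(d - 2574)/(849 + C(46)) = (28 - 2574)/(849 + 5) = -2546/854 = -2546*1/854 = -1273/427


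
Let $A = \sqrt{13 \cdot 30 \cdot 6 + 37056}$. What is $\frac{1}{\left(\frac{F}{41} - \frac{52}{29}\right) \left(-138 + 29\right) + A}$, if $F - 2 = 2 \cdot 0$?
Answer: $- \frac{134396237}{2294558080} + \frac{9896047 \sqrt{201}}{2294558080} \approx 0.0025732$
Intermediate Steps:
$F = 2$ ($F = 2 + 2 \cdot 0 = 2 + 0 = 2$)
$A = 14 \sqrt{201}$ ($A = \sqrt{390 \cdot 6 + 37056} = \sqrt{2340 + 37056} = \sqrt{39396} = 14 \sqrt{201} \approx 198.48$)
$\frac{1}{\left(\frac{F}{41} - \frac{52}{29}\right) \left(-138 + 29\right) + A} = \frac{1}{\left(\frac{2}{41} - \frac{52}{29}\right) \left(-138 + 29\right) + 14 \sqrt{201}} = \frac{1}{\left(2 \cdot \frac{1}{41} - \frac{52}{29}\right) \left(-109\right) + 14 \sqrt{201}} = \frac{1}{\left(\frac{2}{41} - \frac{52}{29}\right) \left(-109\right) + 14 \sqrt{201}} = \frac{1}{\left(- \frac{2074}{1189}\right) \left(-109\right) + 14 \sqrt{201}} = \frac{1}{\frac{226066}{1189} + 14 \sqrt{201}}$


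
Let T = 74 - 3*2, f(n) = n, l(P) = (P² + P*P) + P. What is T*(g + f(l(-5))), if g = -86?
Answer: -2788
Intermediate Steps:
l(P) = P + 2*P² (l(P) = (P² + P²) + P = 2*P² + P = P + 2*P²)
T = 68 (T = 74 - 6 = 68)
T*(g + f(l(-5))) = 68*(-86 - 5*(1 + 2*(-5))) = 68*(-86 - 5*(1 - 10)) = 68*(-86 - 5*(-9)) = 68*(-86 + 45) = 68*(-41) = -2788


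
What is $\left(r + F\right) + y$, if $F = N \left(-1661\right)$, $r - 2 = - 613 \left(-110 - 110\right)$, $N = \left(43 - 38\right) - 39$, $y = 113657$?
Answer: $304993$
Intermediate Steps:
$N = -34$ ($N = 5 - 39 = -34$)
$r = 134862$ ($r = 2 - 613 \left(-110 - 110\right) = 2 - -134860 = 2 + 134860 = 134862$)
$F = 56474$ ($F = \left(-34\right) \left(-1661\right) = 56474$)
$\left(r + F\right) + y = \left(134862 + 56474\right) + 113657 = 191336 + 113657 = 304993$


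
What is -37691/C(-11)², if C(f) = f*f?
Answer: -37691/14641 ≈ -2.5743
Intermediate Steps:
C(f) = f²
-37691/C(-11)² = -37691/(((-11)²)²) = -37691/(121²) = -37691/14641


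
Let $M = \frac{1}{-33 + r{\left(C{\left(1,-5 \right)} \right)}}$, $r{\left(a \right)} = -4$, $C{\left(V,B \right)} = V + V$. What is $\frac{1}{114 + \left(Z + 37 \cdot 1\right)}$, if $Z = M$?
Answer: $\frac{37}{5586} \approx 0.0066237$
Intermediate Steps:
$C{\left(V,B \right)} = 2 V$
$M = - \frac{1}{37}$ ($M = \frac{1}{-33 - 4} = \frac{1}{-37} = - \frac{1}{37} \approx -0.027027$)
$Z = - \frac{1}{37} \approx -0.027027$
$\frac{1}{114 + \left(Z + 37 \cdot 1\right)} = \frac{1}{114 + \left(- \frac{1}{37} + 37 \cdot 1\right)} = \frac{1}{114 + \left(- \frac{1}{37} + 37\right)} = \frac{1}{114 + \frac{1368}{37}} = \frac{1}{\frac{5586}{37}} = \frac{37}{5586}$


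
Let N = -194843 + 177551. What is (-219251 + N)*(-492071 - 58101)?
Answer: 130139335396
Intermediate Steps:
N = -17292
(-219251 + N)*(-492071 - 58101) = (-219251 - 17292)*(-492071 - 58101) = -236543*(-550172) = 130139335396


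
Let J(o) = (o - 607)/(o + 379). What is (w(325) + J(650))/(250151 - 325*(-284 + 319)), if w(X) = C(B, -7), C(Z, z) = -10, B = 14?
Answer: -10247/245700504 ≈ -4.1705e-5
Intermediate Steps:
w(X) = -10
J(o) = (-607 + o)/(379 + o)
(w(325) + J(650))/(250151 - 325*(-284 + 319)) = (-10 + (-607 + 650)/(379 + 650))/(250151 - 325*(-284 + 319)) = (-10 + 43/1029)/(250151 - 325*35) = (-10 + (1/1029)*43)/(250151 - 11375) = (-10 + 43/1029)/238776 = -10247/1029*1/238776 = -10247/245700504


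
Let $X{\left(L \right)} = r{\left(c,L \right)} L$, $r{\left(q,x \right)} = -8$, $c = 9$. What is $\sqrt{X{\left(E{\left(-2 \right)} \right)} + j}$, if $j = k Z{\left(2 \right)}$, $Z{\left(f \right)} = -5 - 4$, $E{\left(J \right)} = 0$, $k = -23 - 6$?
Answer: $3 \sqrt{29} \approx 16.155$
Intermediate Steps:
$k = -29$
$Z{\left(f \right)} = -9$ ($Z{\left(f \right)} = -5 - 4 = -9$)
$X{\left(L \right)} = - 8 L$
$j = 261$ ($j = \left(-29\right) \left(-9\right) = 261$)
$\sqrt{X{\left(E{\left(-2 \right)} \right)} + j} = \sqrt{\left(-8\right) 0 + 261} = \sqrt{0 + 261} = \sqrt{261} = 3 \sqrt{29}$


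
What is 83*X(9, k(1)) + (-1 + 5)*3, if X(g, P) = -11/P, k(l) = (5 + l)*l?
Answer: -841/6 ≈ -140.17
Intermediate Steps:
k(l) = l*(5 + l)
83*X(9, k(1)) + (-1 + 5)*3 = 83*(-11/(5 + 1)) + (-1 + 5)*3 = 83*(-11/(1*6)) + 4*3 = 83*(-11/6) + 12 = -913/6 + 12 = -841/6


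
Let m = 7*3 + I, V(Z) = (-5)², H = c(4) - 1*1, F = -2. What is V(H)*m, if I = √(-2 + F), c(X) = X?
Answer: 525 + 50*I ≈ 525.0 + 50.0*I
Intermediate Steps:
I = 2*I (I = √(-2 - 2) = √(-4) = 2*I ≈ 2.0*I)
H = 3 (H = 4 - 1*1 = 4 - 1 = 3)
V(Z) = 25
m = 21 + 2*I (m = 7*3 + 2*I = 21 + 2*I ≈ 21.0 + 2.0*I)
V(H)*m = 25*(21 + 2*I) = 525 + 50*I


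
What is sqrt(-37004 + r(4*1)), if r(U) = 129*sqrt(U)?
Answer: I*sqrt(36746) ≈ 191.69*I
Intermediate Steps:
sqrt(-37004 + r(4*1)) = sqrt(-37004 + 129*sqrt(4*1)) = sqrt(-37004 + 129*sqrt(4)) = sqrt(-37004 + 129*2) = sqrt(-37004 + 258) = sqrt(-36746) = I*sqrt(36746)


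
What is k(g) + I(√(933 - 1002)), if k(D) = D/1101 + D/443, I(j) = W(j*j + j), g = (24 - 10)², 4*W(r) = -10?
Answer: -1833467/975486 ≈ -1.8795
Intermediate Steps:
W(r) = -5/2 (W(r) = (¼)*(-10) = -5/2)
g = 196 (g = 14² = 196)
I(j) = -5/2
k(D) = 1544*D/487743 (k(D) = D*(1/1101) + D*(1/443) = D/1101 + D/443 = 1544*D/487743)
k(g) + I(√(933 - 1002)) = (1544/487743)*196 - 5/2 = 302624/487743 - 5/2 = -1833467/975486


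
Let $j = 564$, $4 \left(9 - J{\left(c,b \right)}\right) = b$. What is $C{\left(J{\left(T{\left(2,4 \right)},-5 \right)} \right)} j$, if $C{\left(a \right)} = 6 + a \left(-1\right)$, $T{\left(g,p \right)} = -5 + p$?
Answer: $-2397$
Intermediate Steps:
$J{\left(c,b \right)} = 9 - \frac{b}{4}$
$C{\left(a \right)} = 6 - a$
$C{\left(J{\left(T{\left(2,4 \right)},-5 \right)} \right)} j = \left(6 - \left(9 - - \frac{5}{4}\right)\right) 564 = \left(6 - \left(9 + \frac{5}{4}\right)\right) 564 = \left(6 - \frac{41}{4}\right) 564 = \left(- \frac{17}{4}\right) 564 = -2397$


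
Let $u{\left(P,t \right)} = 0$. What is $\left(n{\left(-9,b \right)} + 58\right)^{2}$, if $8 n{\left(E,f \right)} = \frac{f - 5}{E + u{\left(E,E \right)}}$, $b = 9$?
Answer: $\frac{1087849}{324} \approx 3357.6$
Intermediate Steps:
$n{\left(E,f \right)} = \frac{-5 + f}{8 E}$ ($n{\left(E,f \right)} = \frac{\left(f - 5\right) \frac{1}{E + 0}}{8} = \frac{\left(-5 + f\right) \frac{1}{E}}{8} = \frac{\frac{1}{E} \left(-5 + f\right)}{8} = \frac{-5 + f}{8 E}$)
$\left(n{\left(-9,b \right)} + 58\right)^{2} = \left(\frac{-5 + 9}{8 \left(-9\right)} + 58\right)^{2} = \left(\frac{1}{8} \left(- \frac{1}{9}\right) 4 + 58\right)^{2} = \left(- \frac{1}{18} + 58\right)^{2} = \left(\frac{1043}{18}\right)^{2} = \frac{1087849}{324}$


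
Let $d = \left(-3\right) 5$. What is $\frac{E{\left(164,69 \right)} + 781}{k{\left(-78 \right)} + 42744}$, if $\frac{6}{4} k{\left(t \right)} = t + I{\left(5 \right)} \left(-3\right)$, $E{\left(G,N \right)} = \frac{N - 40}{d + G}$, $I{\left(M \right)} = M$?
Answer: $\frac{58199}{3179809} \approx 0.018303$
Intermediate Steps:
$d = -15$
$E{\left(G,N \right)} = \frac{-40 + N}{-15 + G}$ ($E{\left(G,N \right)} = \frac{N - 40}{-15 + G} = \frac{-40 + N}{-15 + G}$)
$k{\left(t \right)} = -10 + \frac{2 t}{3}$ ($k{\left(t \right)} = \frac{2 \left(t + 5 \left(-3\right)\right)}{3} = \frac{2 \left(t - 15\right)}{3} = \frac{2 \left(-15 + t\right)}{3} = -10 + \frac{2 t}{3}$)
$\frac{E{\left(164,69 \right)} + 781}{k{\left(-78 \right)} + 42744} = \frac{\frac{-40 + 69}{-15 + 164} + 781}{\left(-10 + \frac{2}{3} \left(-78\right)\right) + 42744} = \frac{\frac{1}{149} \cdot 29 + 781}{\left(-10 - 52\right) + 42744} = \frac{\frac{1}{149} \cdot 29 + 781}{-62 + 42744} = \frac{\frac{29}{149} + 781}{42682} = \frac{116398}{149} \cdot \frac{1}{42682} = \frac{58199}{3179809}$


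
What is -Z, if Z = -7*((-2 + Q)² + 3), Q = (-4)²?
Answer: 1393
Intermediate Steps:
Q = 16
Z = -1393 (Z = -7*((-2 + 16)² + 3) = -7*(14² + 3) = -7*(196 + 3) = -7*199 = -1393)
-Z = -1*(-1393) = 1393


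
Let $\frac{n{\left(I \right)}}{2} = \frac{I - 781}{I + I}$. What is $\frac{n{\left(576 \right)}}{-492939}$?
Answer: $\frac{205}{283932864} \approx 7.22 \cdot 10^{-7}$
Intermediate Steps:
$n{\left(I \right)} = \frac{-781 + I}{I}$ ($n{\left(I \right)} = 2 \frac{I - 781}{I + I} = 2 \frac{-781 + I}{2 I} = \frac{-781 + I}{I}$)
$\frac{n{\left(576 \right)}}{-492939} = \frac{\frac{1}{576} \left(-781 + 576\right)}{-492939} = \frac{1}{576} \left(-205\right) \left(- \frac{1}{492939}\right) = \left(- \frac{205}{576}\right) \left(- \frac{1}{492939}\right) = \frac{205}{283932864}$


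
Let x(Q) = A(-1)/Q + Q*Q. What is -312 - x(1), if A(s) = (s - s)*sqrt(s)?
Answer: -313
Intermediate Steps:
A(s) = 0 (A(s) = 0*sqrt(s) = 0)
x(Q) = Q**2 (x(Q) = 0/Q + Q*Q = 0 + Q**2 = Q**2)
-312 - x(1) = -312 - 1*1**2 = -312 - 1*1 = -312 - 1 = -313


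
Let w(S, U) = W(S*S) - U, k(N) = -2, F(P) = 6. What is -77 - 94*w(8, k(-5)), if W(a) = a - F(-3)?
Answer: -5717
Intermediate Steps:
W(a) = -6 + a (W(a) = a - 1*6 = a - 6 = -6 + a)
w(S, U) = -6 + S**2 - U (w(S, U) = (-6 + S*S) - U = (-6 + S**2) - U = -6 + S**2 - U)
-77 - 94*w(8, k(-5)) = -77 - 94*(-6 + 8**2 - 1*(-2)) = -77 - 94*(-6 + 64 + 2) = -77 - 94*60 = -77 - 5640 = -5717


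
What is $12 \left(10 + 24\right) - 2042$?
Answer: $-1634$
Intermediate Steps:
$12 \left(10 + 24\right) - 2042 = 12 \cdot 34 - 2042 = 408 - 2042 = -1634$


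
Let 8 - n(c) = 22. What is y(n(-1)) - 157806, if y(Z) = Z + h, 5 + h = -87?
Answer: -157912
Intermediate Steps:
h = -92 (h = -5 - 87 = -92)
n(c) = -14 (n(c) = 8 - 1*22 = 8 - 22 = -14)
y(Z) = -92 + Z (y(Z) = Z - 92 = -92 + Z)
y(n(-1)) - 157806 = (-92 - 14) - 157806 = -106 - 157806 = -157912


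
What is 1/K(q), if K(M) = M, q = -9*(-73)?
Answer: 1/657 ≈ 0.0015221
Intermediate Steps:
q = 657
1/K(q) = 1/657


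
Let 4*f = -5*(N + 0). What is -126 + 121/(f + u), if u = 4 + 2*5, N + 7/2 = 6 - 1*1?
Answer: -11254/97 ≈ -116.02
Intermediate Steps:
N = 3/2 (N = -7/2 + (6 - 1*1) = -7/2 + (6 - 1) = -7/2 + 5 = 3/2 ≈ 1.5000)
u = 14 (u = 4 + 10 = 14)
f = -15/8 (f = (-5*(3/2 + 0))/4 = (-5*3/2)/4 = (1/4)*(-15/2) = -15/8 ≈ -1.8750)
-126 + 121/(f + u) = -126 + 121/(-15/8 + 14) = -126 + 121/(97/8) = -126 + 121*(8/97) = -126 + 968/97 = -11254/97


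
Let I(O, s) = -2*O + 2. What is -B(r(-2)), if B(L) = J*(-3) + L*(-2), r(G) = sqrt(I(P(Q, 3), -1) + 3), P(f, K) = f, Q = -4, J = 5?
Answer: 15 + 2*sqrt(13) ≈ 22.211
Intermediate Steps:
I(O, s) = 2 - 2*O
r(G) = sqrt(13) (r(G) = sqrt((2 - 2*(-4)) + 3) = sqrt((2 + 8) + 3) = sqrt(10 + 3) = sqrt(13))
B(L) = -15 - 2*L (B(L) = 5*(-3) + L*(-2) = -15 - 2*L)
-B(r(-2)) = -(-15 - 2*sqrt(13)) = 15 + 2*sqrt(13)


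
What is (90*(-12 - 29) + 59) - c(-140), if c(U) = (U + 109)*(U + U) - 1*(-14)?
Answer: -12325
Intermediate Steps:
c(U) = 14 + 2*U*(109 + U) (c(U) = (109 + U)*(2*U) + 14 = 2*U*(109 + U) + 14 = 14 + 2*U*(109 + U))
(90*(-12 - 29) + 59) - c(-140) = (90*(-12 - 29) + 59) - (14 + 2*(-140)² + 218*(-140)) = (90*(-41) + 59) - (14 + 2*19600 - 30520) = (-3690 + 59) - (14 + 39200 - 30520) = -3631 - 1*8694 = -3631 - 8694 = -12325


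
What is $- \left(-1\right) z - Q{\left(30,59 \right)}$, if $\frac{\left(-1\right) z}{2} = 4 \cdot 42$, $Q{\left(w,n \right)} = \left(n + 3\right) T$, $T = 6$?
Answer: $-708$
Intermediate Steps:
$Q{\left(w,n \right)} = 18 + 6 n$ ($Q{\left(w,n \right)} = \left(n + 3\right) 6 = \left(3 + n\right) 6 = 18 + 6 n$)
$z = -336$ ($z = - 2 \cdot 4 \cdot 42 = \left(-2\right) 168 = -336$)
$- \left(-1\right) z - Q{\left(30,59 \right)} = - \left(-1\right) \left(-336\right) - \left(18 + 6 \cdot 59\right) = \left(-1\right) 336 - \left(18 + 354\right) = -336 - 372 = -708$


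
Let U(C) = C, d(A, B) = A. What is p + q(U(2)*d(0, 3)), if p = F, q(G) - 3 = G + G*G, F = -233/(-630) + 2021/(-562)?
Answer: -20026/88515 ≈ -0.22624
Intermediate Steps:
F = -285571/88515 (F = -233*(-1/630) + 2021*(-1/562) = 233/630 - 2021/562 = -285571/88515 ≈ -3.2262)
q(G) = 3 + G + G² (q(G) = 3 + (G + G*G) = 3 + (G + G²) = 3 + G + G²)
p = -285571/88515 ≈ -3.2262
p + q(U(2)*d(0, 3)) = -285571/88515 + (3 + 2*0 + (2*0)²) = -285571/88515 + (3 + 0 + 0²) = -285571/88515 + (3 + 0 + 0) = -285571/88515 + 3 = -20026/88515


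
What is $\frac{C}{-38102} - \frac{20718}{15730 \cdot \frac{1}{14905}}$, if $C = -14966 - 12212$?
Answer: $- \frac{53479719512}{2724293} \approx -19631.0$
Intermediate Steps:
$C = -27178$ ($C = -14966 - 12212 = -27178$)
$\frac{C}{-38102} - \frac{20718}{15730 \cdot \frac{1}{14905}} = - \frac{27178}{-38102} - \frac{20718}{15730 \cdot \frac{1}{14905}} = \left(-27178\right) \left(- \frac{1}{38102}\right) - \frac{20718}{15730 \cdot \frac{1}{14905}} = \frac{13589}{19051} - \frac{20718}{\frac{286}{271}} = \frac{13589}{19051} - \frac{2807289}{143} = - \frac{53479719512}{2724293}$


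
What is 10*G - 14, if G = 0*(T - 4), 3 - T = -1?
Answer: -14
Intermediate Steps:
T = 4 (T = 3 - 1*(-1) = 3 + 1 = 4)
G = 0 (G = 0*(4 - 4) = 0*0 = 0)
10*G - 14 = 10*0 - 14 = 0 - 14 = -14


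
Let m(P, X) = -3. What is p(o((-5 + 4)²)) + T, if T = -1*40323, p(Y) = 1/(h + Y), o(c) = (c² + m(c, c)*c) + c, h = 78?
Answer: -3104870/77 ≈ -40323.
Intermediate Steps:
o(c) = c² - 2*c (o(c) = (c² - 3*c) + c = c² - 2*c)
p(Y) = 1/(78 + Y)
T = -40323
p(o((-5 + 4)²)) + T = 1/(78 + (-5 + 4)²*(-2 + (-5 + 4)²)) - 40323 = 1/(78 + (-1)²*(-2 + (-1)²)) - 40323 = 1/(78 + 1*(-2 + 1)) - 40323 = 1/(78 + 1*(-1)) - 40323 = 1/(78 - 1) - 40323 = 1/77 - 40323 = -3104870/77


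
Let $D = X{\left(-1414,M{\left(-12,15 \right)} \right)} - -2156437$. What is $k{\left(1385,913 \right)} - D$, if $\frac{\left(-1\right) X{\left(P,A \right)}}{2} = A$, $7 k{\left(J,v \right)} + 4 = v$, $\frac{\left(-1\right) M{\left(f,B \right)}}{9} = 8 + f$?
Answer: $- \frac{15093646}{7} \approx -2.1562 \cdot 10^{6}$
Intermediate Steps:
$M{\left(f,B \right)} = -72 - 9 f$ ($M{\left(f,B \right)} = - 9 \left(8 + f\right) = -72 - 9 f$)
$k{\left(J,v \right)} = - \frac{4}{7} + \frac{v}{7}$
$X{\left(P,A \right)} = - 2 A$
$D = 2156365$ ($D = - 2 \left(-72 - -108\right) - -2156437 = - 2 \left(-72 + 108\right) + 2156437 = \left(-2\right) 36 + 2156437 = -72 + 2156437 = 2156365$)
$k{\left(1385,913 \right)} - D = \left(- \frac{4}{7} + \frac{1}{7} \cdot 913\right) - 2156365 = \left(- \frac{4}{7} + \frac{913}{7}\right) - 2156365 = \frac{909}{7} - 2156365 = - \frac{15093646}{7}$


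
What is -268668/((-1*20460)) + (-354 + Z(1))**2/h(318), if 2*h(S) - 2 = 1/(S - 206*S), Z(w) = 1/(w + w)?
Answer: 27781764809706/222296195 ≈ 1.2498e+5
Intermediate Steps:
Z(w) = 1/(2*w)
h(S) = 1 - 1/(410*S) (h(S) = 1 + 1/(2*(S - 206*S)) = 1 + 1/(2*((-205*S))) = 1 + (-1/(205*S))/2 = 1 - 1/(410*S))
-268668/((-1*20460)) + (-354 + Z(1))**2/h(318) = -268668/((-1*20460)) + (-354 + (1/2)/1)**2/(((-1/410 + 318)/318)) = -268668/(-20460) + (-354 + (1/2)*1)**2/(((1/318)*(130379/410))) = -268668*(-1/20460) + (-354 + 1/2)**2/(130379/130380) = 22389/1705 + (-707/2)**2*(130380/130379) = 22389/1705 + (499849/4)*(130380/130379) = 22389/1705 + 16292578155/130379 = 27781764809706/222296195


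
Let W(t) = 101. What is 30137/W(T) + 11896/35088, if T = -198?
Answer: 132331069/442986 ≈ 298.73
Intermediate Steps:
30137/W(T) + 11896/35088 = 30137/101 + 11896/35088 = 30137*(1/101) + 11896*(1/35088) = 30137/101 + 1487/4386 = 132331069/442986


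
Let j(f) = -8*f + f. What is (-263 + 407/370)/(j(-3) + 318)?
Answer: -873/1130 ≈ -0.77257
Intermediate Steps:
j(f) = -7*f
(-263 + 407/370)/(j(-3) + 318) = (-263 + 407/370)/(-7*(-3) + 318) = (-263 + 407*(1/370))/(21 + 318) = (-263 + 11/10)/339 = -2619/10*1/339 = -873/1130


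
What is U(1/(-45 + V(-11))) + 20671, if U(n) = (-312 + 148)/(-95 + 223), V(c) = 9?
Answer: 661431/32 ≈ 20670.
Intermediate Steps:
U(n) = -41/32 (U(n) = -164/128 = -164*1/128 = -41/32)
U(1/(-45 + V(-11))) + 20671 = -41/32 + 20671 = 661431/32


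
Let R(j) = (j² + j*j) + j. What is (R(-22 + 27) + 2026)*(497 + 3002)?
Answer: 7281419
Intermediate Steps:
R(j) = j + 2*j² (R(j) = (j² + j²) + j = 2*j² + j = j + 2*j²)
(R(-22 + 27) + 2026)*(497 + 3002) = ((-22 + 27)*(1 + 2*(-22 + 27)) + 2026)*(497 + 3002) = (5*(1 + 2*5) + 2026)*3499 = (5*(1 + 10) + 2026)*3499 = (5*11 + 2026)*3499 = (55 + 2026)*3499 = 2081*3499 = 7281419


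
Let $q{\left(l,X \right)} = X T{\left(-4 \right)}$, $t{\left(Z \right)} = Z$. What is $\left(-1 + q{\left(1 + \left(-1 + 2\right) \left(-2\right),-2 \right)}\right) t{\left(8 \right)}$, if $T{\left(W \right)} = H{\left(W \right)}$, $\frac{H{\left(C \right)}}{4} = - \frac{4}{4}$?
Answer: $56$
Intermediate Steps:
$H{\left(C \right)} = -4$ ($H{\left(C \right)} = 4 \left(- \frac{4}{4}\right) = 4 \left(\left(-4\right) \frac{1}{4}\right) = 4 \left(-1\right) = -4$)
$T{\left(W \right)} = -4$
$q{\left(l,X \right)} = - 4 X$ ($q{\left(l,X \right)} = X \left(-4\right) = - 4 X$)
$\left(-1 + q{\left(1 + \left(-1 + 2\right) \left(-2\right),-2 \right)}\right) t{\left(8 \right)} = \left(-1 - -8\right) 8 = \left(-1 + 8\right) 8 = 7 \cdot 8 = 56$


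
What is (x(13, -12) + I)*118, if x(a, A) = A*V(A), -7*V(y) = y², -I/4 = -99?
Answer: 531000/7 ≈ 75857.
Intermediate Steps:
I = 396 (I = -4*(-99) = 396)
V(y) = -y²/7
x(a, A) = -A³/7 (x(a, A) = A*(-A²/7) = -A³/7)
(x(13, -12) + I)*118 = (-⅐*(-12)³ + 396)*118 = (-⅐*(-1728) + 396)*118 = (1728/7 + 396)*118 = (4500/7)*118 = 531000/7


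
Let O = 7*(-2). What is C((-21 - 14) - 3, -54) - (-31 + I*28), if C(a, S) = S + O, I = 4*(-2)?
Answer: 187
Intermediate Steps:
I = -8
O = -14
C(a, S) = -14 + S (C(a, S) = S - 14 = -14 + S)
C((-21 - 14) - 3, -54) - (-31 + I*28) = (-14 - 54) - (-31 - 8*28) = -68 - (-31 - 224) = -68 - 1*(-255) = -68 + 255 = 187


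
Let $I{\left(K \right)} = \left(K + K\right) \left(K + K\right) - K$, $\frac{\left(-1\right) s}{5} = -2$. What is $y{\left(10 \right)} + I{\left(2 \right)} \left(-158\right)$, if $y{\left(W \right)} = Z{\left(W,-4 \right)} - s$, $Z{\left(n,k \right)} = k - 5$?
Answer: $-2231$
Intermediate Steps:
$s = 10$ ($s = \left(-5\right) \left(-2\right) = 10$)
$Z{\left(n,k \right)} = -5 + k$ ($Z{\left(n,k \right)} = k - 5 = -5 + k$)
$y{\left(W \right)} = -19$ ($y{\left(W \right)} = \left(-5 - 4\right) - 10 = -9 - 10 = -19$)
$I{\left(K \right)} = - K + 4 K^{2}$ ($I{\left(K \right)} = 2 K 2 K - K = 4 K^{2} - K = - K + 4 K^{2}$)
$y{\left(10 \right)} + I{\left(2 \right)} \left(-158\right) = -19 + 2 \left(-1 + 4 \cdot 2\right) \left(-158\right) = -19 + 2 \left(-1 + 8\right) \left(-158\right) = -19 + 2 \cdot 7 \left(-158\right) = -19 + 14 \left(-158\right) = -19 - 2212 = -2231$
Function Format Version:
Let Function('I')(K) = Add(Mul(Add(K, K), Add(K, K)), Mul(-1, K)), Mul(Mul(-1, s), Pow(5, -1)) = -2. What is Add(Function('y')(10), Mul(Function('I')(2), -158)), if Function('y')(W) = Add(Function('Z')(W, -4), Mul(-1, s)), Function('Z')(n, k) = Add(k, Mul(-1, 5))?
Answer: -2231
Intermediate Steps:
s = 10 (s = Mul(-5, -2) = 10)
Function('Z')(n, k) = Add(-5, k) (Function('Z')(n, k) = Add(k, -5) = Add(-5, k))
Function('y')(W) = -19 (Function('y')(W) = Add(Add(-5, -4), Mul(-1, 10)) = Add(-9, -10) = -19)
Function('I')(K) = Add(Mul(-1, K), Mul(4, Pow(K, 2))) (Function('I')(K) = Add(Mul(Mul(2, K), Mul(2, K)), Mul(-1, K)) = Add(Mul(4, Pow(K, 2)), Mul(-1, K)) = Add(Mul(-1, K), Mul(4, Pow(K, 2))))
Add(Function('y')(10), Mul(Function('I')(2), -158)) = Add(-19, Mul(Mul(2, Add(-1, Mul(4, 2))), -158)) = Add(-19, Mul(Mul(2, Add(-1, 8)), -158)) = Add(-19, Mul(Mul(2, 7), -158)) = Add(-19, Mul(14, -158)) = Add(-19, -2212) = -2231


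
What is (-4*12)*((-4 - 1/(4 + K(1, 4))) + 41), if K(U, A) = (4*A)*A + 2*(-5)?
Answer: -51480/29 ≈ -1775.2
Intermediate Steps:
K(U, A) = -10 + 4*A**2 (K(U, A) = 4*A**2 - 10 = -10 + 4*A**2)
(-4*12)*((-4 - 1/(4 + K(1, 4))) + 41) = (-4*12)*((-4 - 1/(4 + (-10 + 4*4**2))) + 41) = -48*((-4 - 1/(4 + (-10 + 4*16))) + 41) = -48*((-4 - 1/(4 + (-10 + 64))) + 41) = -48*((-4 - 1/(4 + 54)) + 41) = -48*((-4 - 1/58) + 41) = -48*(-233/58 + 41) = -48*2145/58 = -51480/29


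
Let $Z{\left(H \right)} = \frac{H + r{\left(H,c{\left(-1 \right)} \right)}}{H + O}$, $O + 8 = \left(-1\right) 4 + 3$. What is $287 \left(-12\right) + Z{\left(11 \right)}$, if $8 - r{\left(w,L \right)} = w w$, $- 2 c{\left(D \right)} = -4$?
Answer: $-3495$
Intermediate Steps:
$c{\left(D \right)} = 2$ ($c{\left(D \right)} = \left(- \frac{1}{2}\right) \left(-4\right) = 2$)
$O = -9$ ($O = -8 + \left(\left(-1\right) 4 + 3\right) = -8 + \left(-4 + 3\right) = -8 - 1 = -9$)
$r{\left(w,L \right)} = 8 - w^{2}$ ($r{\left(w,L \right)} = 8 - w w = 8 - w^{2}$)
$Z{\left(H \right)} = \frac{8 + H - H^{2}}{-9 + H}$ ($Z{\left(H \right)} = \frac{H - \left(-8 + H^{2}\right)}{H - 9} = \frac{8 + H - H^{2}}{-9 + H}$)
$287 \left(-12\right) + Z{\left(11 \right)} = 287 \left(-12\right) + \frac{8 + 11 - 11^{2}}{-9 + 11} = -3444 + \frac{8 + 11 - 121}{2} = -3444 + \frac{1}{2} \left(-102\right) = -3444 - 51 = -3495$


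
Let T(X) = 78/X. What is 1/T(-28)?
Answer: -14/39 ≈ -0.35897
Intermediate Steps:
1/T(-28) = 1/(78/(-28)) = 1/(78*(-1/28)) = 1/(-39/14) = -14/39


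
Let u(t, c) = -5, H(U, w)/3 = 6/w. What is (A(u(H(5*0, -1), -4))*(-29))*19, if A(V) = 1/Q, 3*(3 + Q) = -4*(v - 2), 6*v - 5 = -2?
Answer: 551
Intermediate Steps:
v = ½ (v = ⅚ + (⅙)*(-2) = ⅚ - ⅓ = ½ ≈ 0.50000)
H(U, w) = 18/w (H(U, w) = 3*(6/w) = 18/w)
Q = -1 (Q = -3 + (-4*(½ - 2))/3 = -3 + (-4*(-3/2))/3 = -3 + (⅓)*6 = -3 + 2 = -1)
A(V) = -1 (A(V) = 1/(-1) = -1)
(A(u(H(5*0, -1), -4))*(-29))*19 = -1*(-29)*19 = 29*19 = 551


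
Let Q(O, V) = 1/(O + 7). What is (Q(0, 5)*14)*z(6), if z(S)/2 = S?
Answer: 24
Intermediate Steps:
z(S) = 2*S
Q(O, V) = 1/(7 + O)
(Q(0, 5)*14)*z(6) = (14/(7 + 0))*(2*6) = (14/7)*12 = ((1/7)*14)*12 = 2*12 = 24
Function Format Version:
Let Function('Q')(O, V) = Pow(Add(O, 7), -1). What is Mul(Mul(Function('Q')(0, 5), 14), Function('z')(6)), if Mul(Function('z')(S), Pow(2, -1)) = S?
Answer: 24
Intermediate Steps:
Function('z')(S) = Mul(2, S)
Function('Q')(O, V) = Pow(Add(7, O), -1)
Mul(Mul(Function('Q')(0, 5), 14), Function('z')(6)) = Mul(Mul(Pow(Add(7, 0), -1), 14), Mul(2, 6)) = Mul(Mul(Pow(7, -1), 14), 12) = Mul(Mul(Rational(1, 7), 14), 12) = Mul(2, 12) = 24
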